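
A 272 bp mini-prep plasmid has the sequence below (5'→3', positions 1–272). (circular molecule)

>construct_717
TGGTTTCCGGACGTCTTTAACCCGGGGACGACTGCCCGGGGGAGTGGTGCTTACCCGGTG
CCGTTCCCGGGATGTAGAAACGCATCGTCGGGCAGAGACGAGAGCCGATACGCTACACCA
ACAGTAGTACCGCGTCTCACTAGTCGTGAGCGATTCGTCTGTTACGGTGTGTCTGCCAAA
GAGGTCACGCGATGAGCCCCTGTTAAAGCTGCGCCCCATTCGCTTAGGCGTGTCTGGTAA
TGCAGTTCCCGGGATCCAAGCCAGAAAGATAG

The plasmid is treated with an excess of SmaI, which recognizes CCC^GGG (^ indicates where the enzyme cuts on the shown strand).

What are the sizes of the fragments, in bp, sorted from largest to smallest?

SmaI sites (CCCGGG) start at positions 21, 35, 66, 248.
SmaI cuts after base 3 of each site, so after positions 23, 37, 68, 250.
Circular molecule, 4 cuts → 4 fragments:
  24–37 → 14 bp
  38–68 → 31 bp
  69–250 → 182 bp
  251–272 then 1–23 → 22 + 23 = 45 bp
Sorted largest to smallest: 182, 45, 31, 14 bp.

182, 45, 31, 14 bp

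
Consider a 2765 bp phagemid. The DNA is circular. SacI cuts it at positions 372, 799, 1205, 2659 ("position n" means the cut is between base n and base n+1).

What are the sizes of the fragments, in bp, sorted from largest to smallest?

1454, 478, 427, 406 bp

Circular molecule, 4 cuts → 4 fragments:
  799 − 372 = 427 bp
  1205 − 799 = 406 bp
  2659 − 1205 = 1454 bp
  wrap: 2765 − 2659 + 372 = 478 bp
Sorted largest to smallest: 1454, 478, 427, 406 bp.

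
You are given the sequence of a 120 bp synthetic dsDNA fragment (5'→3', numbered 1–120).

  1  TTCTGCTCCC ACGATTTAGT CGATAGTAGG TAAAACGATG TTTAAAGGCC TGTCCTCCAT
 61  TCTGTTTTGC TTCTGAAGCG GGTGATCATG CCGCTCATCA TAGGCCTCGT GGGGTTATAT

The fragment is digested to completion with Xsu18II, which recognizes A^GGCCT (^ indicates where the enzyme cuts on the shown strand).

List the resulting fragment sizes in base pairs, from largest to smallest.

56, 46, 18 bp

Xsu18II sites (AGGCCT) start at positions 46, 102.
Xsu18II cuts after the first base of each site, so after positions 46, 102.
Linear molecule, 2 cuts → 3 fragments:
  1–46 → 46 bp
  47–102 → 56 bp
  103–120 → 18 bp
Sorted largest to smallest: 56, 46, 18 bp.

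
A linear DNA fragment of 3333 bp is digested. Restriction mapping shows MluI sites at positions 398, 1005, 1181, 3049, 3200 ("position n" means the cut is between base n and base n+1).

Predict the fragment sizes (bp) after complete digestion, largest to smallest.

Linear molecule, 5 cuts → 6 fragments:
  398 − 0 = 398 bp
  1005 − 398 = 607 bp
  1181 − 1005 = 176 bp
  3049 − 1181 = 1868 bp
  3200 − 3049 = 151 bp
  3333 − 3200 = 133 bp
Sorted largest to smallest: 1868, 607, 398, 176, 151, 133 bp.

1868, 607, 398, 176, 151, 133 bp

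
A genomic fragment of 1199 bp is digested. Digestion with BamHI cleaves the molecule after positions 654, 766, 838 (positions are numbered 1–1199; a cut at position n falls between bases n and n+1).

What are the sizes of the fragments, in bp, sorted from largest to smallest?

Linear molecule, 3 cuts → 4 fragments:
  654 − 0 = 654 bp
  766 − 654 = 112 bp
  838 − 766 = 72 bp
  1199 − 838 = 361 bp
Sorted largest to smallest: 654, 361, 112, 72 bp.

654, 361, 112, 72 bp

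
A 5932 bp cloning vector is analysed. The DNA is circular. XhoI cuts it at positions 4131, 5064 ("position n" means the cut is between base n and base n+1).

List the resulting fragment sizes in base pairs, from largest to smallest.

Circular molecule, 2 cuts → 2 fragments:
  5064 − 4131 = 933 bp
  wrap: 5932 − 5064 + 4131 = 4999 bp
Sorted largest to smallest: 4999, 933 bp.

4999, 933 bp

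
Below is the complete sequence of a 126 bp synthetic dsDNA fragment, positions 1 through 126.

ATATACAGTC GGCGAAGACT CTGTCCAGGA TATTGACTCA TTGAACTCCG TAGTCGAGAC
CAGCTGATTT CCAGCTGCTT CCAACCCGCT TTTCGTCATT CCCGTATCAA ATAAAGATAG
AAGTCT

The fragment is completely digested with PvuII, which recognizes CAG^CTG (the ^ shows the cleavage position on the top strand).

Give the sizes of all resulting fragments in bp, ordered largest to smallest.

63, 52, 11 bp

PvuII sites (CAGCTG) start at positions 61, 72.
PvuII cuts after base 3 of each site, so after positions 63, 74.
Linear molecule, 2 cuts → 3 fragments:
  1–63 → 63 bp
  64–74 → 11 bp
  75–126 → 52 bp
Sorted largest to smallest: 63, 52, 11 bp.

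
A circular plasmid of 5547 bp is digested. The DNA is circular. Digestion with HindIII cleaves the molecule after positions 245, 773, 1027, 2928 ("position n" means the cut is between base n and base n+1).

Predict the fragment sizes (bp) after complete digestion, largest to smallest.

2864, 1901, 528, 254 bp

Circular molecule, 4 cuts → 4 fragments:
  773 − 245 = 528 bp
  1027 − 773 = 254 bp
  2928 − 1027 = 1901 bp
  wrap: 5547 − 2928 + 245 = 2864 bp
Sorted largest to smallest: 2864, 1901, 528, 254 bp.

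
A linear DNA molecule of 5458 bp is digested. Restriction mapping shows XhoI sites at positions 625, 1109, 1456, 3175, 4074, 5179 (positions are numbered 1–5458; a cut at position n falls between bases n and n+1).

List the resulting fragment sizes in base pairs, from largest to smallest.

1719, 1105, 899, 625, 484, 347, 279 bp

Linear molecule, 6 cuts → 7 fragments:
  625 − 0 = 625 bp
  1109 − 625 = 484 bp
  1456 − 1109 = 347 bp
  3175 − 1456 = 1719 bp
  4074 − 3175 = 899 bp
  5179 − 4074 = 1105 bp
  5458 − 5179 = 279 bp
Sorted largest to smallest: 1719, 1105, 899, 625, 484, 347, 279 bp.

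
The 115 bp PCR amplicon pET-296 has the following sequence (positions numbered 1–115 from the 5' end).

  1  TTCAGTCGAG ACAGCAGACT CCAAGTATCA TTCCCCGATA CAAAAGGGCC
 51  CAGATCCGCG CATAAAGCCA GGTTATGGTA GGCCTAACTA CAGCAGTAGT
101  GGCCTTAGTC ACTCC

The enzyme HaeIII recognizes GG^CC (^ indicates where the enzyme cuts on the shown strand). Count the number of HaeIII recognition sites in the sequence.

GGCC occurs starting at positions 47, 81, 101.
HaeIII cuts at 3 sites.

3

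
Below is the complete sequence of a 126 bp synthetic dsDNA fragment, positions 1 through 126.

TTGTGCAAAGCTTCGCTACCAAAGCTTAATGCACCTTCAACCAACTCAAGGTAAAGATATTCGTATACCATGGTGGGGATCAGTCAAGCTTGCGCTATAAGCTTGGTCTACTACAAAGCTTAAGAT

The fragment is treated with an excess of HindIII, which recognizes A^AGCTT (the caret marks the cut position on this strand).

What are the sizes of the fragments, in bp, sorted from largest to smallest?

64, 17, 14, 13, 10, 8 bp

HindIII sites (AAGCTT) start at positions 8, 22, 86, 99, 116.
HindIII cuts after the first base of each site, so after positions 8, 22, 86, 99, 116.
Linear molecule, 5 cuts → 6 fragments:
  1–8 → 8 bp
  9–22 → 14 bp
  23–86 → 64 bp
  87–99 → 13 bp
  100–116 → 17 bp
  117–126 → 10 bp
Sorted largest to smallest: 64, 17, 14, 13, 10, 8 bp.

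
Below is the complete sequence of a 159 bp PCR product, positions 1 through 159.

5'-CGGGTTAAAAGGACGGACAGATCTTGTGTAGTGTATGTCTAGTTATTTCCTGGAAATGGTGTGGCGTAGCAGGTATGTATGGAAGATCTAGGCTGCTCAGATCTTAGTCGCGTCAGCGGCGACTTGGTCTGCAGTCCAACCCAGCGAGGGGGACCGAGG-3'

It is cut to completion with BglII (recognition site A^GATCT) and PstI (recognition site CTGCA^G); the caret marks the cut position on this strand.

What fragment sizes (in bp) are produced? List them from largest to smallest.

BglII sites (AGATCT) start at positions 19, 84, 99.
BglII cuts after the first base of each site, so after positions 19, 84, 99.
The PstI site (CTGCAG) starts at position 129.
PstI cuts after base 5 of each site (before the last base), so after position 133.
Combined cut positions: 19, 84, 99, 133.
Linear molecule, 4 cuts → 5 fragments:
  1–19 → 19 bp
  20–84 → 65 bp
  85–99 → 15 bp
  100–133 → 34 bp
  134–159 → 26 bp
Sorted largest to smallest: 65, 34, 26, 19, 15 bp.

65, 34, 26, 19, 15 bp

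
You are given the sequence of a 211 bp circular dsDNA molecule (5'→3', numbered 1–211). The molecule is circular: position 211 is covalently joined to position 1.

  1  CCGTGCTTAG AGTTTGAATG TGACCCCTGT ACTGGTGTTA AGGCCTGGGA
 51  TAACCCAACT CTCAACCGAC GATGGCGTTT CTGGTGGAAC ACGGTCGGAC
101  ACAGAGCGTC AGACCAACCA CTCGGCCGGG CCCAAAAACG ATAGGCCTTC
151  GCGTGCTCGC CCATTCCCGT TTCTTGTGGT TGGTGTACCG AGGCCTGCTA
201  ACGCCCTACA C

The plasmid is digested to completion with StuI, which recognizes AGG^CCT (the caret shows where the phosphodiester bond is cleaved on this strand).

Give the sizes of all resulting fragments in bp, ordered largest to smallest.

StuI sites (AGGCCT) start at positions 41, 143, 191.
StuI cuts after base 3 of each site, so after positions 43, 145, 193.
Circular molecule, 3 cuts → 3 fragments:
  44–145 → 102 bp
  146–193 → 48 bp
  194–211 then 1–43 → 18 + 43 = 61 bp
Sorted largest to smallest: 102, 61, 48 bp.

102, 61, 48 bp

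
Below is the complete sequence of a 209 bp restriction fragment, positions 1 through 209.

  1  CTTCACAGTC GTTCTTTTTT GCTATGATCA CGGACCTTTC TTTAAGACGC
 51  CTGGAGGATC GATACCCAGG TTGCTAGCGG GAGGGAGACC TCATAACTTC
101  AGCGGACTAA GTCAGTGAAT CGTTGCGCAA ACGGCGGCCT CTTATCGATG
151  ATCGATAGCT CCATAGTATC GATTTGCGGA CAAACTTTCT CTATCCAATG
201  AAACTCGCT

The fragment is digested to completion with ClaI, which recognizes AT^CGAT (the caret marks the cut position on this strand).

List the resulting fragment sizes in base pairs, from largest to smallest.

86, 59, 40, 17, 7 bp

ClaI sites (ATCGAT) start at positions 58, 144, 151, 168.
ClaI cuts after base 2 of each site, so after positions 59, 145, 152, 169.
Linear molecule, 4 cuts → 5 fragments:
  1–59 → 59 bp
  60–145 → 86 bp
  146–152 → 7 bp
  153–169 → 17 bp
  170–209 → 40 bp
Sorted largest to smallest: 86, 59, 40, 17, 7 bp.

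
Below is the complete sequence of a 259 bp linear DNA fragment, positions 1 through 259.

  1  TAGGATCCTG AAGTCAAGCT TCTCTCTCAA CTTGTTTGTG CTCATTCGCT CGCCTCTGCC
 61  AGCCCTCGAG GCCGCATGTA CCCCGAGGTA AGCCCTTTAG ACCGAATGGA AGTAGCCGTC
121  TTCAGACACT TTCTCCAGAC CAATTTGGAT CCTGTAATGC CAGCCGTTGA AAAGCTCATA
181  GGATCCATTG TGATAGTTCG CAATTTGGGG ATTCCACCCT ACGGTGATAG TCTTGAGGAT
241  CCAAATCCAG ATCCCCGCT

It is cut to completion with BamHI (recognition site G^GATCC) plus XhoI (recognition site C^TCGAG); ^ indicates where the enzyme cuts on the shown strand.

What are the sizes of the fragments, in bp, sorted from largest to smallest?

82, 62, 56, 34, 22, 3 bp

BamHI sites (GGATCC) start at positions 3, 147, 181, 237.
BamHI cuts after the first base of each site, so after positions 3, 147, 181, 237.
The XhoI site (CTCGAG) starts at position 65.
XhoI cuts after the first base of each site, so after position 65.
Combined cut positions: 3, 65, 147, 181, 237.
Linear molecule, 5 cuts → 6 fragments:
  1–3 → 3 bp
  4–65 → 62 bp
  66–147 → 82 bp
  148–181 → 34 bp
  182–237 → 56 bp
  238–259 → 22 bp
Sorted largest to smallest: 82, 62, 56, 34, 22, 3 bp.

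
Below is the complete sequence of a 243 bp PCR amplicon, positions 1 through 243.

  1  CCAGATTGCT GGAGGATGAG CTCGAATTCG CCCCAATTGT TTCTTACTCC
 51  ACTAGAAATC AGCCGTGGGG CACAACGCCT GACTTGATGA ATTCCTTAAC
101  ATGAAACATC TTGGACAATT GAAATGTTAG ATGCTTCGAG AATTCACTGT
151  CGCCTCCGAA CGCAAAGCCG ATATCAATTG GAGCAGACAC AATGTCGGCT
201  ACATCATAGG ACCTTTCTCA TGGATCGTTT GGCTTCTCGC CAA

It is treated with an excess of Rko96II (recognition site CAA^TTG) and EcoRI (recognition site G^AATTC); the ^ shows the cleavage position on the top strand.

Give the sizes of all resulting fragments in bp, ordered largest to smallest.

66, 53, 37, 29, 24, 22, 12 bp

Rko96II sites (CAATTG) start at positions 34, 116, 175.
Rko96II cuts after base 3 of each site, so after positions 36, 118, 177.
EcoRI sites (GAATTC) start at positions 24, 89, 140.
EcoRI cuts after the first base of each site, so after positions 24, 89, 140.
Combined cut positions: 24, 36, 89, 118, 140, 177.
Linear molecule, 6 cuts → 7 fragments:
  1–24 → 24 bp
  25–36 → 12 bp
  37–89 → 53 bp
  90–118 → 29 bp
  119–140 → 22 bp
  141–177 → 37 bp
  178–243 → 66 bp
Sorted largest to smallest: 66, 53, 37, 29, 24, 22, 12 bp.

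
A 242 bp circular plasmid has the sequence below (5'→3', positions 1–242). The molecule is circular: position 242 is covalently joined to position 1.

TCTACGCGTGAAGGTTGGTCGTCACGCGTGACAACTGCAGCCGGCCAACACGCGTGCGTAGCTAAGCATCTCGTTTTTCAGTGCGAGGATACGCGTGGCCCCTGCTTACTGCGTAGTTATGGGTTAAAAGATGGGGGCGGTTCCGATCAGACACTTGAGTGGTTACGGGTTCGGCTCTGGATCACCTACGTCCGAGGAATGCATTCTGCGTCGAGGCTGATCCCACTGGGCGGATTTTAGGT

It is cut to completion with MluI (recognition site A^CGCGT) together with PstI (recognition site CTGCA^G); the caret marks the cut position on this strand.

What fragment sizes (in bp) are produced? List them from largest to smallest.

MluI sites (ACGCGT) start at positions 4, 24, 50, 91.
MluI cuts after the first base of each site, so after positions 4, 24, 50, 91.
The PstI site (CTGCAG) starts at position 35.
PstI cuts after base 5 of each site (before the last base), so after position 39.
Combined cut positions: 4, 24, 39, 50, 91.
Circular molecule, 5 cuts → 5 fragments:
  5–24 → 20 bp
  25–39 → 15 bp
  40–50 → 11 bp
  51–91 → 41 bp
  92–242 then 1–4 → 151 + 4 = 155 bp
Sorted largest to smallest: 155, 41, 20, 15, 11 bp.

155, 41, 20, 15, 11 bp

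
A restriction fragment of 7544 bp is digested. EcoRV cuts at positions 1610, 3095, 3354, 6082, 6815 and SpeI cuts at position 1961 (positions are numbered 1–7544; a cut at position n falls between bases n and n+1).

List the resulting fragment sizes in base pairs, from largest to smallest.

2728, 1610, 1134, 733, 729, 351, 259 bp

Combined cut positions (sorted): 1610, 1961, 3095, 3354, 6082, 6815.
Linear molecule, 6 cuts → 7 fragments:
  1610 − 0 = 1610 bp
  1961 − 1610 = 351 bp
  3095 − 1961 = 1134 bp
  3354 − 3095 = 259 bp
  6082 − 3354 = 2728 bp
  6815 − 6082 = 733 bp
  7544 − 6815 = 729 bp
Sorted largest to smallest: 2728, 1610, 1134, 733, 729, 351, 259 bp.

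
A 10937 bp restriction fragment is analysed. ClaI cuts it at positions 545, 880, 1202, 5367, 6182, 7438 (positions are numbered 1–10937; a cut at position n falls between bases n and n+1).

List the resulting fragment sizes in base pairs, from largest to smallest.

Linear molecule, 6 cuts → 7 fragments:
  545 − 0 = 545 bp
  880 − 545 = 335 bp
  1202 − 880 = 322 bp
  5367 − 1202 = 4165 bp
  6182 − 5367 = 815 bp
  7438 − 6182 = 1256 bp
  10937 − 7438 = 3499 bp
Sorted largest to smallest: 4165, 3499, 1256, 815, 545, 335, 322 bp.

4165, 3499, 1256, 815, 545, 335, 322 bp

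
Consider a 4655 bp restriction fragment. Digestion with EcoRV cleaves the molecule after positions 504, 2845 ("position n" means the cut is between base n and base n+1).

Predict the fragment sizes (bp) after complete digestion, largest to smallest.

Linear molecule, 2 cuts → 3 fragments:
  504 − 0 = 504 bp
  2845 − 504 = 2341 bp
  4655 − 2845 = 1810 bp
Sorted largest to smallest: 2341, 1810, 504 bp.

2341, 1810, 504 bp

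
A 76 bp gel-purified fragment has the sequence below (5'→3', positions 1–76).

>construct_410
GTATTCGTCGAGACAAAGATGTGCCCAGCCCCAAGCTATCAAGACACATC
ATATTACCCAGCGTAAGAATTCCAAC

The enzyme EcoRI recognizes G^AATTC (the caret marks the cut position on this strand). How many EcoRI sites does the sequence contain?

GAATTC occurs starting at position 67.
EcoRI cuts at 1 site.

1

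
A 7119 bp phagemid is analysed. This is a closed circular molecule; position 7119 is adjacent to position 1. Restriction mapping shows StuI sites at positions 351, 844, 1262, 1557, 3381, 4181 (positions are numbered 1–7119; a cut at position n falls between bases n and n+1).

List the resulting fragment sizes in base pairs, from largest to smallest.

Circular molecule, 6 cuts → 6 fragments:
  844 − 351 = 493 bp
  1262 − 844 = 418 bp
  1557 − 1262 = 295 bp
  3381 − 1557 = 1824 bp
  4181 − 3381 = 800 bp
  wrap: 7119 − 4181 + 351 = 3289 bp
Sorted largest to smallest: 3289, 1824, 800, 493, 418, 295 bp.

3289, 1824, 800, 493, 418, 295 bp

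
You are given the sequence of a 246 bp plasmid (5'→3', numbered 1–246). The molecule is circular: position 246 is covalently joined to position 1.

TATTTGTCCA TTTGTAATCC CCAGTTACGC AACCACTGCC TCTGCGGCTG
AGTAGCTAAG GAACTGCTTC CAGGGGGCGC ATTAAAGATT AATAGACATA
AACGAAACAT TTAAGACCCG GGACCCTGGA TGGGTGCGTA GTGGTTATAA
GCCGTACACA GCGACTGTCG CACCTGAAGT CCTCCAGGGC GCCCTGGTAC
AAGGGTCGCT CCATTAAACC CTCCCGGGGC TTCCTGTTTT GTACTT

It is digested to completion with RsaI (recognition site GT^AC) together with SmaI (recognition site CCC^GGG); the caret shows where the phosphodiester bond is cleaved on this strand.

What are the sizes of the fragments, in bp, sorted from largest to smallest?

RsaI sites (GTAC) start at positions 154, 197, 241.
RsaI cuts after base 2 of each site, so after positions 155, 198, 242.
SmaI sites (CCCGGG) start at positions 117, 223.
SmaI cuts after base 3 of each site, so after positions 119, 225.
Combined cut positions: 119, 155, 198, 225, 242.
Circular molecule, 5 cuts → 5 fragments:
  120–155 → 36 bp
  156–198 → 43 bp
  199–225 → 27 bp
  226–242 → 17 bp
  243–246 then 1–119 → 4 + 119 = 123 bp
Sorted largest to smallest: 123, 43, 36, 27, 17 bp.

123, 43, 36, 27, 17 bp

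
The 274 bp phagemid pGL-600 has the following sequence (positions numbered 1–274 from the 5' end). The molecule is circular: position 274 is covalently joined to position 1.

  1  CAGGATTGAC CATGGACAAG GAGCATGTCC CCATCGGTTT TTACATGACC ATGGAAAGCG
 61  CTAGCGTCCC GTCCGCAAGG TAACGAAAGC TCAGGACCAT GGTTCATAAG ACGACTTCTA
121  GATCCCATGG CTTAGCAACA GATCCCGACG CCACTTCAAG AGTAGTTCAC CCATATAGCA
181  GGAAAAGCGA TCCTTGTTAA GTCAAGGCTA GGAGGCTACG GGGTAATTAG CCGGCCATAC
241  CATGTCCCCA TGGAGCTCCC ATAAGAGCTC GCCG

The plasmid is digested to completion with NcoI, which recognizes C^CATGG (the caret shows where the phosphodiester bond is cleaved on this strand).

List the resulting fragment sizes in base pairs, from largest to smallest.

NcoI sites (CCATGG) start at positions 10, 49, 97, 125, 248.
NcoI cuts after the first base of each site, so after positions 10, 49, 97, 125, 248.
Circular molecule, 5 cuts → 5 fragments:
  11–49 → 39 bp
  50–97 → 48 bp
  98–125 → 28 bp
  126–248 → 123 bp
  249–274 then 1–10 → 26 + 10 = 36 bp
Sorted largest to smallest: 123, 48, 39, 36, 28 bp.

123, 48, 39, 36, 28 bp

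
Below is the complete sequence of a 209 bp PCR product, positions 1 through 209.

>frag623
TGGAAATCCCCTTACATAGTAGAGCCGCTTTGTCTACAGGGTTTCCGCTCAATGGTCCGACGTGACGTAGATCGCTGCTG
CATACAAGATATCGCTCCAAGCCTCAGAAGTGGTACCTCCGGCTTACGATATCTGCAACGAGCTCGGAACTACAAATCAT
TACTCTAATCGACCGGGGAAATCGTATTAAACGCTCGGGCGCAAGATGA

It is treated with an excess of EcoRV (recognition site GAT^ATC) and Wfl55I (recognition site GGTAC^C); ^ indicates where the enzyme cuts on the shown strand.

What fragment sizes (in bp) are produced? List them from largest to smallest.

EcoRV sites (GATATC) start at positions 88, 128.
EcoRV cuts after base 3 of each site, so after positions 90, 130.
The Wfl55I site (GGTACC) starts at position 112.
Wfl55I cuts after base 5 of each site (before the last base), so after position 116.
Combined cut positions: 90, 116, 130.
Linear molecule, 3 cuts → 4 fragments:
  1–90 → 90 bp
  91–116 → 26 bp
  117–130 → 14 bp
  131–209 → 79 bp
Sorted largest to smallest: 90, 79, 26, 14 bp.

90, 79, 26, 14 bp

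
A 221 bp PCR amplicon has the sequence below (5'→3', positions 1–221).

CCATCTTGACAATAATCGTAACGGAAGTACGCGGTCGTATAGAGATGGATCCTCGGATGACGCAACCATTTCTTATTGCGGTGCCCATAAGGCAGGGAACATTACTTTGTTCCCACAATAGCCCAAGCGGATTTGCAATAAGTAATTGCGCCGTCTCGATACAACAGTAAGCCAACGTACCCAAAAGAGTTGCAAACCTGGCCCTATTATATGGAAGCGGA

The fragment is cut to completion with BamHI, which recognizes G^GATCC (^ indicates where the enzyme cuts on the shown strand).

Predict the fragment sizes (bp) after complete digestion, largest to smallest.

174, 47 bp

The BamHI site (GGATCC) starts at position 47.
BamHI cuts after the first base of each site, so after position 47.
Linear molecule, 1 cut → 2 fragments:
  1–47 → 47 bp
  48–221 → 174 bp
Sorted largest to smallest: 174, 47 bp.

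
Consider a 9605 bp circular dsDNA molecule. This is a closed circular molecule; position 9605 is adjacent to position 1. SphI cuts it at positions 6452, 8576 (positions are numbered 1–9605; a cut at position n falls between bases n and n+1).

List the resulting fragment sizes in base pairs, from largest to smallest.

7481, 2124 bp

Circular molecule, 2 cuts → 2 fragments:
  8576 − 6452 = 2124 bp
  wrap: 9605 − 8576 + 6452 = 7481 bp
Sorted largest to smallest: 7481, 2124 bp.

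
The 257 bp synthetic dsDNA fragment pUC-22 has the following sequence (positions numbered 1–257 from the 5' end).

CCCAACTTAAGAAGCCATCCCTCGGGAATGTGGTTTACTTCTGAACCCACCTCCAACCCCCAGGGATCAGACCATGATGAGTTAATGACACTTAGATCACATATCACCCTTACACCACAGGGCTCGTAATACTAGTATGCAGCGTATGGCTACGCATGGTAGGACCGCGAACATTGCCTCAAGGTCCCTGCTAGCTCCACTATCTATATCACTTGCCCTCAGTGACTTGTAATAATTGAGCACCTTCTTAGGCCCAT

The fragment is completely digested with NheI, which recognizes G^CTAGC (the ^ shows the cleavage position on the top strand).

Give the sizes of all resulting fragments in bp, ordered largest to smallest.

190, 67 bp

The NheI site (GCTAGC) starts at position 190.
NheI cuts after the first base of each site, so after position 190.
Linear molecule, 1 cut → 2 fragments:
  1–190 → 190 bp
  191–257 → 67 bp
Sorted largest to smallest: 190, 67 bp.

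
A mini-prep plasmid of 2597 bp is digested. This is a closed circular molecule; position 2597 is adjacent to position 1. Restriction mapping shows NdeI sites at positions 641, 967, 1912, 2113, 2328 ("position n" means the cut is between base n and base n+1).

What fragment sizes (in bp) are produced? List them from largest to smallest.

Circular molecule, 5 cuts → 5 fragments:
  967 − 641 = 326 bp
  1912 − 967 = 945 bp
  2113 − 1912 = 201 bp
  2328 − 2113 = 215 bp
  wrap: 2597 − 2328 + 641 = 910 bp
Sorted largest to smallest: 945, 910, 326, 215, 201 bp.

945, 910, 326, 215, 201 bp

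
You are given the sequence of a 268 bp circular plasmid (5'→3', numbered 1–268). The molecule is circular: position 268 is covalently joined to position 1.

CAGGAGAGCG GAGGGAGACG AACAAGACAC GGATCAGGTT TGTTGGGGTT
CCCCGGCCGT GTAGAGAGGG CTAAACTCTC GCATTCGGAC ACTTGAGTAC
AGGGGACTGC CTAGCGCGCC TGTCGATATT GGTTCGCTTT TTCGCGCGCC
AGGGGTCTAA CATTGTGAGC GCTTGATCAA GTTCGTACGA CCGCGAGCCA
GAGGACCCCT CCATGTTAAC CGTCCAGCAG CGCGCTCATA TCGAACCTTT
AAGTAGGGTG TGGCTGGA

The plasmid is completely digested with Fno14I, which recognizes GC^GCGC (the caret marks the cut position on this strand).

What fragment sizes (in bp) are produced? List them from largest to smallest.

Fno14I sites (GCGCGC) start at positions 114, 144, 230.
Fno14I cuts after base 2 of each site, so after positions 115, 145, 231.
Circular molecule, 3 cuts → 3 fragments:
  116–145 → 30 bp
  146–231 → 86 bp
  232–268 then 1–115 → 37 + 115 = 152 bp
Sorted largest to smallest: 152, 86, 30 bp.

152, 86, 30 bp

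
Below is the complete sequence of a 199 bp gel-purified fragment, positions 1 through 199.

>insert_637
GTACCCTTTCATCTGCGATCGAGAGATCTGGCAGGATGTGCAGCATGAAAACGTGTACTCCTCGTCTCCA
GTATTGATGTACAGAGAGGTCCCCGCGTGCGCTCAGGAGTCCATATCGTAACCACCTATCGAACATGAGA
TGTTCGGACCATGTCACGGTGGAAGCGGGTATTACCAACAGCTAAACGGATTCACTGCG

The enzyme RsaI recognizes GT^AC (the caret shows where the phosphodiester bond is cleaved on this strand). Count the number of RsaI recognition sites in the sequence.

3

GTAC occurs starting at positions 1, 55, 79.
RsaI cuts at 3 sites.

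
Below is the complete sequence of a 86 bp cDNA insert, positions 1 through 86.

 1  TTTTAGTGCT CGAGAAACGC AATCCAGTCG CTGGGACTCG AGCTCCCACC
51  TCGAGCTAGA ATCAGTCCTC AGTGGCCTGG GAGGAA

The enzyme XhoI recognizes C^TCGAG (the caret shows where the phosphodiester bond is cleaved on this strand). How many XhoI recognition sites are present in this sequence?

CTCGAG occurs starting at positions 9, 37, 50.
XhoI cuts at 3 sites.

3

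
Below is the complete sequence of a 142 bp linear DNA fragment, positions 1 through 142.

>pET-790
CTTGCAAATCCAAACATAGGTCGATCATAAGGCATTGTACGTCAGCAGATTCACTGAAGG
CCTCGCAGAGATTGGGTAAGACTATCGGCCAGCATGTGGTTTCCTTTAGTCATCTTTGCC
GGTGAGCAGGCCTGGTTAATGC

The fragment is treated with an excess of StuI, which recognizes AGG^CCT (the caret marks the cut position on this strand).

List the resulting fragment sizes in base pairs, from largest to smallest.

70, 60, 12 bp

StuI sites (AGGCCT) start at positions 58, 128.
StuI cuts after base 3 of each site, so after positions 60, 130.
Linear molecule, 2 cuts → 3 fragments:
  1–60 → 60 bp
  61–130 → 70 bp
  131–142 → 12 bp
Sorted largest to smallest: 70, 60, 12 bp.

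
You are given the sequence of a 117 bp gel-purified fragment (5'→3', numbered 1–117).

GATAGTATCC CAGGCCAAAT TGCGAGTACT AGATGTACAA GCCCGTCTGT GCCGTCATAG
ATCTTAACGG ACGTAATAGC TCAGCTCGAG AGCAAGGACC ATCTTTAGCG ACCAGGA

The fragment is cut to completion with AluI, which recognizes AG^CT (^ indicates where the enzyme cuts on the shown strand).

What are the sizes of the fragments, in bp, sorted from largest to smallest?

79, 33, 5 bp

AluI sites (AGCT) start at positions 78, 83.
AluI cuts after base 2 of each site, so after positions 79, 84.
Linear molecule, 2 cuts → 3 fragments:
  1–79 → 79 bp
  80–84 → 5 bp
  85–117 → 33 bp
Sorted largest to smallest: 79, 33, 5 bp.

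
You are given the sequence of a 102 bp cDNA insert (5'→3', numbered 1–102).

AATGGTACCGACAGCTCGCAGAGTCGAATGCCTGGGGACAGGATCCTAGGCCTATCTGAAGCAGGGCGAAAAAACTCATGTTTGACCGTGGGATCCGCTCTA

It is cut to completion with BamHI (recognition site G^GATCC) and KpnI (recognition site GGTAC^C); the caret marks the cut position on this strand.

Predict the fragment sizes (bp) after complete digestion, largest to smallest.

50, 33, 11, 8 bp

BamHI sites (GGATCC) start at positions 41, 91.
BamHI cuts after the first base of each site, so after positions 41, 91.
The KpnI site (GGTACC) starts at position 4.
KpnI cuts after base 5 of each site (before the last base), so after position 8.
Combined cut positions: 8, 41, 91.
Linear molecule, 3 cuts → 4 fragments:
  1–8 → 8 bp
  9–41 → 33 bp
  42–91 → 50 bp
  92–102 → 11 bp
Sorted largest to smallest: 50, 33, 11, 8 bp.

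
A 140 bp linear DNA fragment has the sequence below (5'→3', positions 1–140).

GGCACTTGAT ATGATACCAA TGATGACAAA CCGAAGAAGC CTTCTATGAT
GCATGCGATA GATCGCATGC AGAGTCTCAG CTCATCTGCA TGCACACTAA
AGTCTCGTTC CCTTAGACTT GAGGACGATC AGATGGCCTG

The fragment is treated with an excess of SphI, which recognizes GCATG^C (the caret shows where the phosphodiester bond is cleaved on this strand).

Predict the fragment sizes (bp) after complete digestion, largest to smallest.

SphI sites (GCATGC) start at positions 51, 65, 88.
SphI cuts after base 5 of each site (before the last base), so after positions 55, 69, 92.
Linear molecule, 3 cuts → 4 fragments:
  1–55 → 55 bp
  56–69 → 14 bp
  70–92 → 23 bp
  93–140 → 48 bp
Sorted largest to smallest: 55, 48, 23, 14 bp.

55, 48, 23, 14 bp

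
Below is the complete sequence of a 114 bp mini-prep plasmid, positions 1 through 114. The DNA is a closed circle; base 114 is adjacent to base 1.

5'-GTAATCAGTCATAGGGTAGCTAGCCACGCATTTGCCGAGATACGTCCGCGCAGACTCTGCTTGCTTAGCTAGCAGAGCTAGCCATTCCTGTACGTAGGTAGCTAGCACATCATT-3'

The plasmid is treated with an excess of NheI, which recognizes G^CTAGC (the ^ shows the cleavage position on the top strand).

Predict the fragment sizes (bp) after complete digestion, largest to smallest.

49, 32, 24, 9 bp

NheI sites (GCTAGC) start at positions 19, 68, 77, 101.
NheI cuts after the first base of each site, so after positions 19, 68, 77, 101.
Circular molecule, 4 cuts → 4 fragments:
  20–68 → 49 bp
  69–77 → 9 bp
  78–101 → 24 bp
  102–114 then 1–19 → 13 + 19 = 32 bp
Sorted largest to smallest: 49, 32, 24, 9 bp.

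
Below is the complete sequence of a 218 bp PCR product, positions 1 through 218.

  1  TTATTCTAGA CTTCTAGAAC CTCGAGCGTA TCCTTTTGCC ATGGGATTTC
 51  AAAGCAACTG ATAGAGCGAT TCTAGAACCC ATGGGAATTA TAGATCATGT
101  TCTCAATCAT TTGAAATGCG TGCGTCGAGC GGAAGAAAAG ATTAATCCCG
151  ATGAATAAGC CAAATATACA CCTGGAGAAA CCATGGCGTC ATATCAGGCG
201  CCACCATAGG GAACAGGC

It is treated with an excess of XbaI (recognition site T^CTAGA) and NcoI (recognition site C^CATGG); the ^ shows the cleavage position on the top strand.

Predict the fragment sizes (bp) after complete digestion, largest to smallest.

102, 37, 32, 26, 8, 8, 5 bp

XbaI sites (TCTAGA) start at positions 5, 13, 71.
XbaI cuts after the first base of each site, so after positions 5, 13, 71.
NcoI sites (CCATGG) start at positions 39, 79, 181.
NcoI cuts after the first base of each site, so after positions 39, 79, 181.
Combined cut positions: 5, 13, 39, 71, 79, 181.
Linear molecule, 6 cuts → 7 fragments:
  1–5 → 5 bp
  6–13 → 8 bp
  14–39 → 26 bp
  40–71 → 32 bp
  72–79 → 8 bp
  80–181 → 102 bp
  182–218 → 37 bp
Sorted largest to smallest: 102, 37, 32, 26, 8, 8, 5 bp.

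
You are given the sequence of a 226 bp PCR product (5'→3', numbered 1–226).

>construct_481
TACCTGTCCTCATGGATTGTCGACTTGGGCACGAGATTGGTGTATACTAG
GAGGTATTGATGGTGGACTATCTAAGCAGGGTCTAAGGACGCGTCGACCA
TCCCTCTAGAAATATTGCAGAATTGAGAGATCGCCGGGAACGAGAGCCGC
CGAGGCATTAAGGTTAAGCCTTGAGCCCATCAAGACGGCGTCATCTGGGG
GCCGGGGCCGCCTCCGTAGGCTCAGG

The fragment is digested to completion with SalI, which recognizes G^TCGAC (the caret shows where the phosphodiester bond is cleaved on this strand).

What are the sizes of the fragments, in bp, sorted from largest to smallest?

SalI sites (GTCGAC) start at positions 19, 93.
SalI cuts after the first base of each site, so after positions 19, 93.
Linear molecule, 2 cuts → 3 fragments:
  1–19 → 19 bp
  20–93 → 74 bp
  94–226 → 133 bp
Sorted largest to smallest: 133, 74, 19 bp.

133, 74, 19 bp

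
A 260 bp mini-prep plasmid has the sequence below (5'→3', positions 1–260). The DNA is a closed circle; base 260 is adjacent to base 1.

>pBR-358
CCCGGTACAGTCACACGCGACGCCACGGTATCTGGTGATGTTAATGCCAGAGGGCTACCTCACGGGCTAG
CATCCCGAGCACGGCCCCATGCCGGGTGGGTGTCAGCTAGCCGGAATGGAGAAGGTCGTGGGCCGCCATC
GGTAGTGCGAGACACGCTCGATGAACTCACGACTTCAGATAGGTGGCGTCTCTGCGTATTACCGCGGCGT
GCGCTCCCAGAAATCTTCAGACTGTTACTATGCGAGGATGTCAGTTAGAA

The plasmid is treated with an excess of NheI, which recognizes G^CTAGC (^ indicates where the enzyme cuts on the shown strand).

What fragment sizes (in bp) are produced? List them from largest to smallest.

NheI sites (GCTAGC) start at positions 66, 106.
NheI cuts after the first base of each site, so after positions 66, 106.
Circular molecule, 2 cuts → 2 fragments:
  67–106 → 40 bp
  107–260 then 1–66 → 154 + 66 = 220 bp
Sorted largest to smallest: 220, 40 bp.

220, 40 bp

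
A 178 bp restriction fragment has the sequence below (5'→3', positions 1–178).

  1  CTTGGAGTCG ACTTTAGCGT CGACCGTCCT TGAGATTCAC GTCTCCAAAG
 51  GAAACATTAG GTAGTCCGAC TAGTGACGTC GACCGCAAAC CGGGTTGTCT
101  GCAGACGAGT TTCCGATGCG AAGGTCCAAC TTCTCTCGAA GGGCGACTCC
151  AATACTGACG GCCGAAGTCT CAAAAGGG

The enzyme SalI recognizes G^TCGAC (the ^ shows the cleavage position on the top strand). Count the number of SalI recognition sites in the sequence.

3

GTCGAC occurs starting at positions 7, 19, 78.
SalI cuts at 3 sites.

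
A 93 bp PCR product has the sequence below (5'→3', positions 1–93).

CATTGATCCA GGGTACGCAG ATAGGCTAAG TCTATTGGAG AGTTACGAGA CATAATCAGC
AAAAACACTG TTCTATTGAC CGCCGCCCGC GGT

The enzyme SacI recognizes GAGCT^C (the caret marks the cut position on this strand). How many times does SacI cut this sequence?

No occurrence of GAGCTC is present in the sequence.
SacI does not cut: 0 sites.

0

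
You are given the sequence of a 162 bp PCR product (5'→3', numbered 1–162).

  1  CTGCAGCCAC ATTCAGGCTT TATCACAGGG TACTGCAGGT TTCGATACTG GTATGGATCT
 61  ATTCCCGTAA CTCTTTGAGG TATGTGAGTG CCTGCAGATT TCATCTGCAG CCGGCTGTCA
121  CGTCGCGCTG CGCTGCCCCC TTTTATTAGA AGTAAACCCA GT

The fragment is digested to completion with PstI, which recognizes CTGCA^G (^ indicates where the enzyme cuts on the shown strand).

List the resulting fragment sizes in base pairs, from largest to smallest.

59, 53, 32, 13, 5 bp

PstI sites (CTGCAG) start at positions 1, 33, 92, 105.
PstI cuts after base 5 of each site (before the last base), so after positions 5, 37, 96, 109.
Linear molecule, 4 cuts → 5 fragments:
  1–5 → 5 bp
  6–37 → 32 bp
  38–96 → 59 bp
  97–109 → 13 bp
  110–162 → 53 bp
Sorted largest to smallest: 59, 53, 32, 13, 5 bp.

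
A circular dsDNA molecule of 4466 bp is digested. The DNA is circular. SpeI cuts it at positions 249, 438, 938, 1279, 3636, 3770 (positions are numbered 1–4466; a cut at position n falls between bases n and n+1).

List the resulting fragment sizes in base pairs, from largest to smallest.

Circular molecule, 6 cuts → 6 fragments:
  438 − 249 = 189 bp
  938 − 438 = 500 bp
  1279 − 938 = 341 bp
  3636 − 1279 = 2357 bp
  3770 − 3636 = 134 bp
  wrap: 4466 − 3770 + 249 = 945 bp
Sorted largest to smallest: 2357, 945, 500, 341, 189, 134 bp.

2357, 945, 500, 341, 189, 134 bp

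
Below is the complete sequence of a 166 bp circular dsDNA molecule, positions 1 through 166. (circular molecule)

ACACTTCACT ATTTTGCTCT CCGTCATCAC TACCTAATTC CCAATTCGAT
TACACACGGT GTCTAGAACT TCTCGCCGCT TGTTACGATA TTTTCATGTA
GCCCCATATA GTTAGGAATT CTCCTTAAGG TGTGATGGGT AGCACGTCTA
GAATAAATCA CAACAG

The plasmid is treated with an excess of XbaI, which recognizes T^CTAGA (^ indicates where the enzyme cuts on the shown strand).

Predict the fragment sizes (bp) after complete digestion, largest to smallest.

85, 81 bp

XbaI sites (TCTAGA) start at positions 62, 147.
XbaI cuts after the first base of each site, so after positions 62, 147.
Circular molecule, 2 cuts → 2 fragments:
  63–147 → 85 bp
  148–166 then 1–62 → 19 + 62 = 81 bp
Sorted largest to smallest: 85, 81 bp.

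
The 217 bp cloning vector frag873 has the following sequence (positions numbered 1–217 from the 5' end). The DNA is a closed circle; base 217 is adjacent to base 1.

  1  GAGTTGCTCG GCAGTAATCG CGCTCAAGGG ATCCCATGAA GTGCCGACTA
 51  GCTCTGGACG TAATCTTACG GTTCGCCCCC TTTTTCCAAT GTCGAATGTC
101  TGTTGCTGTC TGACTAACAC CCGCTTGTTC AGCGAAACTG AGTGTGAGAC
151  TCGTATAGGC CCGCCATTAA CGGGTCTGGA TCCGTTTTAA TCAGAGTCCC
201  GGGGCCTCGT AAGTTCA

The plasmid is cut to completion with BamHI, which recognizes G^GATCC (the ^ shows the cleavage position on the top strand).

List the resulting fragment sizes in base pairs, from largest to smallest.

BamHI sites (GGATCC) start at positions 29, 178.
BamHI cuts after the first base of each site, so after positions 29, 178.
Circular molecule, 2 cuts → 2 fragments:
  30–178 → 149 bp
  179–217 then 1–29 → 39 + 29 = 68 bp
Sorted largest to smallest: 149, 68 bp.

149, 68 bp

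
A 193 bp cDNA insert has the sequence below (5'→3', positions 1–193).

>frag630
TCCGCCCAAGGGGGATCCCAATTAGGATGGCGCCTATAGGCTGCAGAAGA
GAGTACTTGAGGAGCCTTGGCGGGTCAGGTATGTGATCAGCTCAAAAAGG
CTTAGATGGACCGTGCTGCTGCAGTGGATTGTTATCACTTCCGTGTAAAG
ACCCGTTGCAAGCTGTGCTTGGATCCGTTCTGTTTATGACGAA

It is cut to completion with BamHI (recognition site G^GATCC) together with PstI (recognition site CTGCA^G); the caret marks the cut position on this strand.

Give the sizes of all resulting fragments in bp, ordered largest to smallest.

BamHI sites (GGATCC) start at positions 13, 171.
BamHI cuts after the first base of each site, so after positions 13, 171.
PstI sites (CTGCAG) start at positions 41, 119.
PstI cuts after base 5 of each site (before the last base), so after positions 45, 123.
Combined cut positions: 13, 45, 123, 171.
Linear molecule, 4 cuts → 5 fragments:
  1–13 → 13 bp
  14–45 → 32 bp
  46–123 → 78 bp
  124–171 → 48 bp
  172–193 → 22 bp
Sorted largest to smallest: 78, 48, 32, 22, 13 bp.

78, 48, 32, 22, 13 bp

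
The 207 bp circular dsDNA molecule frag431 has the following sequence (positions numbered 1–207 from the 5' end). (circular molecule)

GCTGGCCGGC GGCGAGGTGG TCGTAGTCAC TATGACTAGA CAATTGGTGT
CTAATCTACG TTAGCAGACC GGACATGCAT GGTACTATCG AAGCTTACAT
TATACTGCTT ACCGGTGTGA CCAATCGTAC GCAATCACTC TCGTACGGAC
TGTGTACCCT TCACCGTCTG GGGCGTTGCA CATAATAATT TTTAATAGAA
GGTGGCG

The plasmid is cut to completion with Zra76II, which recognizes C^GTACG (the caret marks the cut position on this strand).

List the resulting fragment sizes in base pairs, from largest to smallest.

191, 16 bp

Zra76II sites (CGTACG) start at positions 126, 142.
Zra76II cuts after the first base of each site, so after positions 126, 142.
Circular molecule, 2 cuts → 2 fragments:
  127–142 → 16 bp
  143–207 then 1–126 → 65 + 126 = 191 bp
Sorted largest to smallest: 191, 16 bp.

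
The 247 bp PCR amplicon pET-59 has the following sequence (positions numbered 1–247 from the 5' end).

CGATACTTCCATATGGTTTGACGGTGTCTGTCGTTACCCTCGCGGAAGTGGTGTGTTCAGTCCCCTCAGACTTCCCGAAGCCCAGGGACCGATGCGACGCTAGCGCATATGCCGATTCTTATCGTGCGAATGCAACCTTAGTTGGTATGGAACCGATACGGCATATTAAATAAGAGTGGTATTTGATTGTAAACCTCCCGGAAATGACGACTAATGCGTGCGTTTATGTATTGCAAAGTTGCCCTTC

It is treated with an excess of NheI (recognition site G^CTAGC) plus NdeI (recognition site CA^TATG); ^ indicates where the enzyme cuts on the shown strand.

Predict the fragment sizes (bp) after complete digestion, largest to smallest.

140, 88, 11, 8 bp

The NheI site (GCTAGC) starts at position 99.
NheI cuts after the first base of each site, so after position 99.
NdeI sites (CATATG) start at positions 10, 106.
NdeI cuts after base 2 of each site, so after positions 11, 107.
Combined cut positions: 11, 99, 107.
Linear molecule, 3 cuts → 4 fragments:
  1–11 → 11 bp
  12–99 → 88 bp
  100–107 → 8 bp
  108–247 → 140 bp
Sorted largest to smallest: 140, 88, 11, 8 bp.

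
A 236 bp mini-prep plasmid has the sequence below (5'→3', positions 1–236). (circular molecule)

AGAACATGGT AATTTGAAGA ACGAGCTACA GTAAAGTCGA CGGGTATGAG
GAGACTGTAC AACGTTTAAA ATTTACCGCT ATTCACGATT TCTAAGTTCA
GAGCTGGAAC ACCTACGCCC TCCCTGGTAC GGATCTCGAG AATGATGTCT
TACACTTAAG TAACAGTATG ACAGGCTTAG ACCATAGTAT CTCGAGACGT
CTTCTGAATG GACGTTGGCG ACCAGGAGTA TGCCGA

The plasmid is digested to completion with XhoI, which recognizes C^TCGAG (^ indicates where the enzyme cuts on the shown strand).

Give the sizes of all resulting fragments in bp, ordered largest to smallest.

180, 56 bp

XhoI sites (CTCGAG) start at positions 135, 191.
XhoI cuts after the first base of each site, so after positions 135, 191.
Circular molecule, 2 cuts → 2 fragments:
  136–191 → 56 bp
  192–236 then 1–135 → 45 + 135 = 180 bp
Sorted largest to smallest: 180, 56 bp.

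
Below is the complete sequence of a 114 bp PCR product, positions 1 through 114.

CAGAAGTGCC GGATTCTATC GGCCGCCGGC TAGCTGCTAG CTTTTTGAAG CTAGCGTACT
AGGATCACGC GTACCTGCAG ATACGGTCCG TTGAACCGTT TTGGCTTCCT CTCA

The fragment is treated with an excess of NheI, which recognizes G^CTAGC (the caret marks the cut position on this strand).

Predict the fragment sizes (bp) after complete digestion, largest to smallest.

NheI sites (GCTAGC) start at positions 29, 36, 50.
NheI cuts after the first base of each site, so after positions 29, 36, 50.
Linear molecule, 3 cuts → 4 fragments:
  1–29 → 29 bp
  30–36 → 7 bp
  37–50 → 14 bp
  51–114 → 64 bp
Sorted largest to smallest: 64, 29, 14, 7 bp.

64, 29, 14, 7 bp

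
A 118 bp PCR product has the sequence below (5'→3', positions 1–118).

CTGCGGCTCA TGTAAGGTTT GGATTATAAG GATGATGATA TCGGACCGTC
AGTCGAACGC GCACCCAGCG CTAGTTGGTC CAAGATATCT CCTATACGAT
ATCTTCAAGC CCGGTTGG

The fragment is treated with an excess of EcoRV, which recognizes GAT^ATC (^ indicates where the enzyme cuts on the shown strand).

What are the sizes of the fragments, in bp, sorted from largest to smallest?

EcoRV sites (GATATC) start at positions 37, 84, 98.
EcoRV cuts after base 3 of each site, so after positions 39, 86, 100.
Linear molecule, 3 cuts → 4 fragments:
  1–39 → 39 bp
  40–86 → 47 bp
  87–100 → 14 bp
  101–118 → 18 bp
Sorted largest to smallest: 47, 39, 18, 14 bp.

47, 39, 18, 14 bp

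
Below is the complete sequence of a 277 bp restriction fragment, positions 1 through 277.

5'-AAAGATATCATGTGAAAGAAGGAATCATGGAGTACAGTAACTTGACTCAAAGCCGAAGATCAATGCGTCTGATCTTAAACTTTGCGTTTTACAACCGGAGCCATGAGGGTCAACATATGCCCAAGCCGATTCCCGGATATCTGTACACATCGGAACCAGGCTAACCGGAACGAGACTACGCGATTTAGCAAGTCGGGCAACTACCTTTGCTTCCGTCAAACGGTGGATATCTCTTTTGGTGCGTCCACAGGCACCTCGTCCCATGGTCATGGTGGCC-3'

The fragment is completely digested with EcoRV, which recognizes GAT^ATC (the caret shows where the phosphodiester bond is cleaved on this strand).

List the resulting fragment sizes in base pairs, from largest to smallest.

132, 90, 49, 6 bp

EcoRV sites (GATATC) start at positions 4, 136, 226.
EcoRV cuts after base 3 of each site, so after positions 6, 138, 228.
Linear molecule, 3 cuts → 4 fragments:
  1–6 → 6 bp
  7–138 → 132 bp
  139–228 → 90 bp
  229–277 → 49 bp
Sorted largest to smallest: 132, 90, 49, 6 bp.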